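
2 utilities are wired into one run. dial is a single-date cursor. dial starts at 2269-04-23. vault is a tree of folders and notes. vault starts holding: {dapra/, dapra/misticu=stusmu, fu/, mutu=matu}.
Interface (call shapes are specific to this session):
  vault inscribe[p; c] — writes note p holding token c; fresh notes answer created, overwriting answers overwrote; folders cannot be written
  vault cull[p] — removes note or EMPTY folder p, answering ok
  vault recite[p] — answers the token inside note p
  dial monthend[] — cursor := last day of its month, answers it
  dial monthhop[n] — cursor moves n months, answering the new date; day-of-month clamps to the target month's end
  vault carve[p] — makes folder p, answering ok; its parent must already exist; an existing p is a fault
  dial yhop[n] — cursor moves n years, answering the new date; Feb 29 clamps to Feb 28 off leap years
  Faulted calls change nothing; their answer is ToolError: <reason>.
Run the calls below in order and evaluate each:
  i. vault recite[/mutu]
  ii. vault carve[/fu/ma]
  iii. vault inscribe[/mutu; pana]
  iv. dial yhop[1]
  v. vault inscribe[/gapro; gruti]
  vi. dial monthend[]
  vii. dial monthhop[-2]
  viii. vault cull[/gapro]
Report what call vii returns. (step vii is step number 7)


I use vault recite with p='/mutu', and see matu.
I invoke vault carve with p='/fu/ma', and observe ok.
Next I call vault inscribe with p='/mutu', c='pana', → overwrote.
I invoke dial yhop with n='1', and get 2270-04-23.
Calling vault inscribe with p='/gapro', c='gruti', yielding created.
Next I call dial monthend, giving 2270-04-30.
Then dial monthhop with n='-2', and get 2270-02-28.
Calling vault cull with p='/gapro', and observe ok.

Answer: 2270-02-28


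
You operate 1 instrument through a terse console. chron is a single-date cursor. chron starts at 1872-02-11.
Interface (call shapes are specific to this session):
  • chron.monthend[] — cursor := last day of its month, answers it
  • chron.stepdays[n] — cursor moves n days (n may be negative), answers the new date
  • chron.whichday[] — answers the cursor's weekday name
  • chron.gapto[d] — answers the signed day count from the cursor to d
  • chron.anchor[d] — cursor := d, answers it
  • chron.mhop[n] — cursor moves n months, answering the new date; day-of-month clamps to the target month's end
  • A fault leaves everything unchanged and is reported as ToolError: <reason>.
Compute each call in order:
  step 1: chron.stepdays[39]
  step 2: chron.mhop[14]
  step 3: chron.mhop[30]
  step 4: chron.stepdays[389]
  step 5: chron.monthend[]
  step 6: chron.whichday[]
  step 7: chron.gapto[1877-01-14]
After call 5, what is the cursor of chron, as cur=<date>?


>>> chron.stepdays n='39'
= 1872-03-21
>>> chron.mhop n='14'
= 1873-05-21
>>> chron.mhop n='30'
= 1875-11-21
>>> chron.stepdays n='389'
= 1876-12-14
>>> chron.monthend
= 1876-12-31
>>> chron.whichday
= Sunday
>>> chron.gapto d='1877-01-14'
= 14

Answer: cur=1876-12-31


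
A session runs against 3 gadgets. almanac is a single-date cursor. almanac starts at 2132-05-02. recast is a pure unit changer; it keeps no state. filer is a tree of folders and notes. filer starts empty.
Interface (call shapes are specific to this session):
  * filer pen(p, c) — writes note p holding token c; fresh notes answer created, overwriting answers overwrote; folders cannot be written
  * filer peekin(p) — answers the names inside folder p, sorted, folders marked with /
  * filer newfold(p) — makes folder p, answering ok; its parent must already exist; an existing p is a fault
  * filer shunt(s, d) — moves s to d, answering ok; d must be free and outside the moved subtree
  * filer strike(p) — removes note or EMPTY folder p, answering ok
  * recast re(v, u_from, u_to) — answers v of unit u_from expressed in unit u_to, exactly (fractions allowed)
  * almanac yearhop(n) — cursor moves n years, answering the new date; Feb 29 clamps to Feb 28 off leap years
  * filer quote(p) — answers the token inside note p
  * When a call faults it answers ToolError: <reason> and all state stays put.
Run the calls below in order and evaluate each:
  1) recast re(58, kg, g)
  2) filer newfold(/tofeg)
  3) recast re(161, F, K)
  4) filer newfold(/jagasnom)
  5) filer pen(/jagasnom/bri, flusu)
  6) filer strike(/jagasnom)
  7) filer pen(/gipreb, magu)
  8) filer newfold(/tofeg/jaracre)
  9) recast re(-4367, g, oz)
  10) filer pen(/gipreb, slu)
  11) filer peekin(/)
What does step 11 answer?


Act: recast re[58; kg; g]
Obs: 58000
Act: filer newfold[/tofeg]
Obs: ok
Act: recast re[161; F; K]
Obs: 20689/60
Act: filer newfold[/jagasnom]
Obs: ok
Act: filer pen[/jagasnom/bri; flusu]
Obs: created
Act: filer strike[/jagasnom]
Obs: ToolError: not empty
Act: filer pen[/gipreb; magu]
Obs: created
Act: filer newfold[/tofeg/jaracre]
Obs: ok
Act: recast re[-4367; g; oz]
Obs: -635200000/4123567
Act: filer pen[/gipreb; slu]
Obs: overwrote
Act: filer peekin[/]
Obs: [gipreb, jagasnom/, tofeg/]

Answer: [gipreb, jagasnom/, tofeg/]


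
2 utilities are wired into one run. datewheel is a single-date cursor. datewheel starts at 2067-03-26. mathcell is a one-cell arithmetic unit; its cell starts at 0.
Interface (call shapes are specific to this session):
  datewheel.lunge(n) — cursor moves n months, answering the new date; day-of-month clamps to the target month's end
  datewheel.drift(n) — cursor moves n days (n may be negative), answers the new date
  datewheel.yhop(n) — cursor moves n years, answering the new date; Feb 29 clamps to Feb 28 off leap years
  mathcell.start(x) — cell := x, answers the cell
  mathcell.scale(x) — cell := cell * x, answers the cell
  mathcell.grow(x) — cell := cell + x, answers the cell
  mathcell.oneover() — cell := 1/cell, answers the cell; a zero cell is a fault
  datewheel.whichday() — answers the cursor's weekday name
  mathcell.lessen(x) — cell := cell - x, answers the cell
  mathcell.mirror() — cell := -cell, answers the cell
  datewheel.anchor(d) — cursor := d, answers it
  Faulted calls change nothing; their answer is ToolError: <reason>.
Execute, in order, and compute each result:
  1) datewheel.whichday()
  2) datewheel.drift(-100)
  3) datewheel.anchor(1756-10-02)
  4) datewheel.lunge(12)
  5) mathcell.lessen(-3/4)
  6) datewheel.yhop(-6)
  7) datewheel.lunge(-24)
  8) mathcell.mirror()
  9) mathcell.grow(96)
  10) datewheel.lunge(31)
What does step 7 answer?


;; 1. datewheel.whichday() : Saturday
;; 2. datewheel.drift(n: -100) : 2066-12-16
;; 3. datewheel.anchor(d: 1756-10-02) : 1756-10-02
;; 4. datewheel.lunge(n: 12) : 1757-10-02
;; 5. mathcell.lessen(x: -3/4) : 3/4
;; 6. datewheel.yhop(n: -6) : 1751-10-02
;; 7. datewheel.lunge(n: -24) : 1749-10-02
;; 8. mathcell.mirror() : -3/4
;; 9. mathcell.grow(x: 96) : 381/4
;; 10. datewheel.lunge(n: 31) : 1752-05-02

Answer: 1749-10-02


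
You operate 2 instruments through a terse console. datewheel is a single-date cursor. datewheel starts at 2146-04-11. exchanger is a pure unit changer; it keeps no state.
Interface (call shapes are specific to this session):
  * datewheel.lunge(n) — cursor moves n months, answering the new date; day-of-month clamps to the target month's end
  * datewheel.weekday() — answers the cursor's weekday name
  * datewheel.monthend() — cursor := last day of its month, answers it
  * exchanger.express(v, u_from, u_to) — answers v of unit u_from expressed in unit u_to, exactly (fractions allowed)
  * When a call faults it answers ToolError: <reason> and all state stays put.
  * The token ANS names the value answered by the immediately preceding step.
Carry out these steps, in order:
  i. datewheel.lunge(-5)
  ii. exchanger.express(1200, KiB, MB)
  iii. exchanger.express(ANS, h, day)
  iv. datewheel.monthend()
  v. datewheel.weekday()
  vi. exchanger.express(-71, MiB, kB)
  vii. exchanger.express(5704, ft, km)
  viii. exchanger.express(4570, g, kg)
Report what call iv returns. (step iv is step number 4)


CALL datewheel.lunge[n: -5]
RET  2145-11-11
CALL exchanger.express[v: 1200; u_from: KiB; u_to: MB]
RET  768/625
CALL exchanger.express[v: ANS; u_from: h; u_to: day]
RET  32/625
CALL datewheel.monthend[]
RET  2145-11-30
CALL datewheel.weekday[]
RET  Tuesday
CALL exchanger.express[v: -71; u_from: MiB; u_to: kB]
RET  -9306112/125
CALL exchanger.express[v: 5704; u_from: ft; u_to: km]
RET  271653/156250
CALL exchanger.express[v: 4570; u_from: g; u_to: kg]
RET  457/100

Answer: 2145-11-30


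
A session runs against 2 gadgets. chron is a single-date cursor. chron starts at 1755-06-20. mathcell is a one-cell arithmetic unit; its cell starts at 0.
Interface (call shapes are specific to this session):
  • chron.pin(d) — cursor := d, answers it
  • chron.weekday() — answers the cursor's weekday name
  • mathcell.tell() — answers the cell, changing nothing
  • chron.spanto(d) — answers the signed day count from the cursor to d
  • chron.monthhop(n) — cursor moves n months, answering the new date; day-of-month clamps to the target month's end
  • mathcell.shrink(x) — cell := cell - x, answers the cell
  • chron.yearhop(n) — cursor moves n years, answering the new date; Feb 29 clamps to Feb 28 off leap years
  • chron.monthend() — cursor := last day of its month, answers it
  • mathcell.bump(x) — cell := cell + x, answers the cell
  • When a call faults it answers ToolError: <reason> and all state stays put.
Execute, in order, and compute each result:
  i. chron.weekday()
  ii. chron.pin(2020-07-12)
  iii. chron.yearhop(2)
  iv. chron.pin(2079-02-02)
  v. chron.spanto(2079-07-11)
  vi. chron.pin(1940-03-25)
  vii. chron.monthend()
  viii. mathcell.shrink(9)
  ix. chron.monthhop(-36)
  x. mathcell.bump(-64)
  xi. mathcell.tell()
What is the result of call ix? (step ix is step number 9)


Answer: 1937-03-31

Derivation:
-> weekday()
<- Friday
-> pin(d='2020-07-12')
<- 2020-07-12
-> yearhop(n='2')
<- 2022-07-12
-> pin(d='2079-02-02')
<- 2079-02-02
-> spanto(d='2079-07-11')
<- 159
-> pin(d='1940-03-25')
<- 1940-03-25
-> monthend()
<- 1940-03-31
-> shrink(x='9')
<- -9
-> monthhop(n='-36')
<- 1937-03-31
-> bump(x='-64')
<- -73
-> tell()
<- -73


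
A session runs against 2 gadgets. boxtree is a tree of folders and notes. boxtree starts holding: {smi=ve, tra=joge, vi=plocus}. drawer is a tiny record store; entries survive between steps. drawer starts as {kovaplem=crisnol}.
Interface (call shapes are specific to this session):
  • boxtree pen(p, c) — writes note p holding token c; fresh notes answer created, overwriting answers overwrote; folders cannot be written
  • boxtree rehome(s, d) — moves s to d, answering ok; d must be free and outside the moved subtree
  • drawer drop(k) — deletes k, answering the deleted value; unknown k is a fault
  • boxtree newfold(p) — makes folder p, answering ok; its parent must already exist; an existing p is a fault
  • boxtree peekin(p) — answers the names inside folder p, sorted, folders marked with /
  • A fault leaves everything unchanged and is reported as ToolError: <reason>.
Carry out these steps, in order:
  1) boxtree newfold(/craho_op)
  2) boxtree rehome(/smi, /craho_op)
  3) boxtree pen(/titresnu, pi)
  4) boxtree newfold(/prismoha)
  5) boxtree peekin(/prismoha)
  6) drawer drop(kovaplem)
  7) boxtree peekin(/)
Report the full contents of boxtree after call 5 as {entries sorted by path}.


Act: boxtree newfold[p: /craho_op]
Obs: ok
Act: boxtree rehome[s: /smi; d: /craho_op]
Obs: ToolError: exists
Act: boxtree pen[p: /titresnu; c: pi]
Obs: created
Act: boxtree newfold[p: /prismoha]
Obs: ok
Act: boxtree peekin[p: /prismoha]
Obs: []
Act: drawer drop[k: kovaplem]
Obs: crisnol
Act: boxtree peekin[p: /]
Obs: [craho_op/, prismoha/, smi, titresnu, tra, vi]

Answer: {craho_op/, prismoha/, smi=ve, titresnu=pi, tra=joge, vi=plocus}


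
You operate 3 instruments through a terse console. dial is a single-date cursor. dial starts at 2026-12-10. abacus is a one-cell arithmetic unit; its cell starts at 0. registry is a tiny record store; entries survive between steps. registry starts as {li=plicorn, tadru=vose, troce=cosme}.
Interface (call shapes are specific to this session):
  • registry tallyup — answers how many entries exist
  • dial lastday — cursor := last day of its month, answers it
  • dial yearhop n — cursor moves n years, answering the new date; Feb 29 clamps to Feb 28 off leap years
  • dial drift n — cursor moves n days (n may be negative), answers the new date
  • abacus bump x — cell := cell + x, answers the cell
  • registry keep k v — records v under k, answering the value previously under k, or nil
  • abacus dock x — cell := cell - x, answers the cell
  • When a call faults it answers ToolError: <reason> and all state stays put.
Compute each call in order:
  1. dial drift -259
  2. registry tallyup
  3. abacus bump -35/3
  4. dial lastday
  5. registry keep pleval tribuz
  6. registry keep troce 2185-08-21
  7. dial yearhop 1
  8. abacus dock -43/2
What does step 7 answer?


Calling dial drift with n=-259, giving 2026-03-26.
I call registry tallyup(), which returns 3.
Using abacus bump with x=-35/3, yielding -35/3.
I run dial lastday(), → 2026-03-31.
Calling registry keep with k=pleval, v=tribuz, — result: nil.
Using registry keep with k=troce, v=2185-08-21, and see cosme.
Using dial yearhop with n=1: 2027-03-31.
I try abacus dock with x=-43/2, and observe 59/6.

Answer: 2027-03-31


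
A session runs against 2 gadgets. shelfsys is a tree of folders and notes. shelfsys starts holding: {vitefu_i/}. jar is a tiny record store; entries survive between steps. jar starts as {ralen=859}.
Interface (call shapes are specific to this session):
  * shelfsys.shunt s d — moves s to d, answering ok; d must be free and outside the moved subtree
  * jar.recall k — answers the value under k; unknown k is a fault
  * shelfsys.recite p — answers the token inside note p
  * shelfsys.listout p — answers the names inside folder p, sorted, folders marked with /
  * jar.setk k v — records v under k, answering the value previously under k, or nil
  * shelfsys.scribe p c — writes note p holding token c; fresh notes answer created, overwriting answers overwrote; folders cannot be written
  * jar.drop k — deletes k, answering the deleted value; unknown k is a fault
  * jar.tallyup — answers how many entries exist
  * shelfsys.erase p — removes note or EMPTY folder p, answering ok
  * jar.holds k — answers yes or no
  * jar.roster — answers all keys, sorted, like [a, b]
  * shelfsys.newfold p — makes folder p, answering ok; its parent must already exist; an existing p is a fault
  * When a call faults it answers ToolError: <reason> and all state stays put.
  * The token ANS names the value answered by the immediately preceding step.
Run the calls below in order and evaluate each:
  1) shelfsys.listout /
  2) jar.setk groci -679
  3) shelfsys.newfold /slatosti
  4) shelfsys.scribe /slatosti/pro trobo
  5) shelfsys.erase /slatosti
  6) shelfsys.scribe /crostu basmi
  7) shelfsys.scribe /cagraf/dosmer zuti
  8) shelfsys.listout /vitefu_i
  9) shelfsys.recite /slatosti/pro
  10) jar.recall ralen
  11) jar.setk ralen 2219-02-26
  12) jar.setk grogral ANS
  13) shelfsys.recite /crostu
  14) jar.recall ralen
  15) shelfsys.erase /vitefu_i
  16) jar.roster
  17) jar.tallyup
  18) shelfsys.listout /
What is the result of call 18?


> shelfsys.listout p→/
= [vitefu_i/]
> jar.setk k→groci v→-679
= nil
> shelfsys.newfold p→/slatosti
= ok
> shelfsys.scribe p→/slatosti/pro c→trobo
= created
> shelfsys.erase p→/slatosti
= ToolError: not empty
> shelfsys.scribe p→/crostu c→basmi
= created
> shelfsys.scribe p→/cagraf/dosmer c→zuti
= ToolError: no parent
> shelfsys.listout p→/vitefu_i
= []
> shelfsys.recite p→/slatosti/pro
= trobo
> jar.recall k→ralen
= 859
> jar.setk k→ralen v→2219-02-26
= 859
> jar.setk k→grogral v→ANS
= nil
> shelfsys.recite p→/crostu
= basmi
> jar.recall k→ralen
= 2219-02-26
> shelfsys.erase p→/vitefu_i
= ok
> jar.roster
= [groci, grogral, ralen]
> jar.tallyup
= 3
> shelfsys.listout p→/
= [crostu, slatosti/]

Answer: [crostu, slatosti/]


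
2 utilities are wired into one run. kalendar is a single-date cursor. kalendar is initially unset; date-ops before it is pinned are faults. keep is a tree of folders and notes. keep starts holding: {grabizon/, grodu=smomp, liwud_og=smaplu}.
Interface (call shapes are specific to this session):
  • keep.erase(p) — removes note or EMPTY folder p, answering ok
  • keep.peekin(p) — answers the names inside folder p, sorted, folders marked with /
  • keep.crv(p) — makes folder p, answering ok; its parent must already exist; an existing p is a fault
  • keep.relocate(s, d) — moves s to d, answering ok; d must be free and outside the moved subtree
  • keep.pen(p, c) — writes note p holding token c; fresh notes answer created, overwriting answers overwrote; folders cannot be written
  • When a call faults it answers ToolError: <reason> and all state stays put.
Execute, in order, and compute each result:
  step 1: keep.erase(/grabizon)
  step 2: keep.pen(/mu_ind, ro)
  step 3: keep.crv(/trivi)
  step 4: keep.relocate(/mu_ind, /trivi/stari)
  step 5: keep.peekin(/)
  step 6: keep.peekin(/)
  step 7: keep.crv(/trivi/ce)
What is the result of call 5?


→ keep.erase(p: /grabizon)
← ok
→ keep.pen(p: /mu_ind, c: ro)
← created
→ keep.crv(p: /trivi)
← ok
→ keep.relocate(s: /mu_ind, d: /trivi/stari)
← ok
→ keep.peekin(p: /)
← [grodu, liwud_og, trivi/]
→ keep.peekin(p: /)
← [grodu, liwud_og, trivi/]
→ keep.crv(p: /trivi/ce)
← ok

Answer: [grodu, liwud_og, trivi/]


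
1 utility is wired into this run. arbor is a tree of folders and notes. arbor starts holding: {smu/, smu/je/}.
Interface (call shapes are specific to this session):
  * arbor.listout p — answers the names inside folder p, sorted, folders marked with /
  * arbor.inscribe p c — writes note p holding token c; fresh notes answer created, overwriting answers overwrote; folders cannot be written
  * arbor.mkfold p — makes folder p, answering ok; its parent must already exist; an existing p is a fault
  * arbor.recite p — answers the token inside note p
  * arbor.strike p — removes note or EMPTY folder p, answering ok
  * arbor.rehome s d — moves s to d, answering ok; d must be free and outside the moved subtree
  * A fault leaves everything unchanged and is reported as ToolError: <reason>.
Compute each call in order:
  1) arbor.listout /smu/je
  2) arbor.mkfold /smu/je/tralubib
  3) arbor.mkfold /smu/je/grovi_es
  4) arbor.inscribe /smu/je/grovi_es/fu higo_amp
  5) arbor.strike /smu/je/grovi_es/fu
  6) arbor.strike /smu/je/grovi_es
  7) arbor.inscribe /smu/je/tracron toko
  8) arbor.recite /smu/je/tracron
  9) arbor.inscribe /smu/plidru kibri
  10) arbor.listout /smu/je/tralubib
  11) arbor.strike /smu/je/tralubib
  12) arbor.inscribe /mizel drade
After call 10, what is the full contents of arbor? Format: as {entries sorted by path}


Answer: {smu/, smu/je/, smu/je/tracron=toko, smu/je/tralubib/, smu/plidru=kibri}

Derivation:
Next I call listout with p→/smu/je, giving [].
I call mkfold with p→/smu/je/tralubib, → ok.
Using mkfold with p→/smu/je/grovi_es, giving ok.
I invoke inscribe with p→/smu/je/grovi_es/fu, c→higo_amp, and get created.
Using strike with p→/smu/je/grovi_es/fu, and get ok.
I run strike with p→/smu/je/grovi_es, and observe ok.
I invoke inscribe with p→/smu/je/tracron, c→toko, and observe created.
Next I call recite with p→/smu/je/tracron, and observe toko.
I run inscribe with p→/smu/plidru, c→kibri, and observe created.
Invoking listout with p→/smu/je/tralubib, and get [].
I run strike with p→/smu/je/tralubib: ok.
Now I run inscribe with p→/mizel, c→drade, → created.


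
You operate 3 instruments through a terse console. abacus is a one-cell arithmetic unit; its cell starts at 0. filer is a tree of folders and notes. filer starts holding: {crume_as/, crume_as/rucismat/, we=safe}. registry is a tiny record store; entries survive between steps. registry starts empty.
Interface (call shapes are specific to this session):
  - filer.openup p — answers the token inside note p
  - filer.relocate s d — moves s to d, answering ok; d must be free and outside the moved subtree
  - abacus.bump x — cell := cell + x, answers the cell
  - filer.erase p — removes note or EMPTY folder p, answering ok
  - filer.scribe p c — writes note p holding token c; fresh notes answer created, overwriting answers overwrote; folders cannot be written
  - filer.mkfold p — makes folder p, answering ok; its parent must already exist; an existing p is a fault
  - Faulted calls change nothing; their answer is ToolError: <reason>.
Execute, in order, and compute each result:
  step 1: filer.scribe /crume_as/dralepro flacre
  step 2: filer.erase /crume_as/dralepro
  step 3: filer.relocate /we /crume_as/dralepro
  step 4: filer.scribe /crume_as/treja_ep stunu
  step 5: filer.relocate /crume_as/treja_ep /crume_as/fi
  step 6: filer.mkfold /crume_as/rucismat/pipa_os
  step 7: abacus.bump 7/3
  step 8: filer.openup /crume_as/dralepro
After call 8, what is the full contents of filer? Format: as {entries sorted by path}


>> filer.scribe(p='/crume_as/dralepro', c='flacre')
<< created
>> filer.erase(p='/crume_as/dralepro')
<< ok
>> filer.relocate(s='/we', d='/crume_as/dralepro')
<< ok
>> filer.scribe(p='/crume_as/treja_ep', c='stunu')
<< created
>> filer.relocate(s='/crume_as/treja_ep', d='/crume_as/fi')
<< ok
>> filer.mkfold(p='/crume_as/rucismat/pipa_os')
<< ok
>> abacus.bump(x='7/3')
<< 7/3
>> filer.openup(p='/crume_as/dralepro')
<< safe

Answer: {crume_as/, crume_as/dralepro=safe, crume_as/fi=stunu, crume_as/rucismat/, crume_as/rucismat/pipa_os/}


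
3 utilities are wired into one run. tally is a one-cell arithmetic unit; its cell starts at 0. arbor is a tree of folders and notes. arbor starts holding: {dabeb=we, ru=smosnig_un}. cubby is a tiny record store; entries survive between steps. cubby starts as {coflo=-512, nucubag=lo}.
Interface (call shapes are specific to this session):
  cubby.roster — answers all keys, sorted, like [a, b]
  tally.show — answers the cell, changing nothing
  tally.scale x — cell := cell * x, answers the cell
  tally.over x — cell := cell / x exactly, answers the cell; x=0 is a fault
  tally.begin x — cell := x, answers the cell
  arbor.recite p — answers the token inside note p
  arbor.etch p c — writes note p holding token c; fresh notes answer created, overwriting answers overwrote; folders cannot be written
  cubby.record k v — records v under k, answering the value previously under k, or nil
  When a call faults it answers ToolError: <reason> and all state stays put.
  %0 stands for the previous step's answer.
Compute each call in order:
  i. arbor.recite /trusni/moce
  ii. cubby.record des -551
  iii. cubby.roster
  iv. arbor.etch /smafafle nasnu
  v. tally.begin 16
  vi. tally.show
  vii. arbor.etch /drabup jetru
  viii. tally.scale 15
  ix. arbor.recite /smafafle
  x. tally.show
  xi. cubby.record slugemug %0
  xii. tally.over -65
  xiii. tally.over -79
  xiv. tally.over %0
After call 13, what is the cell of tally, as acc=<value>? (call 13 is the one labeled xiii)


Answer: acc=48/1027

Derivation:
$ arbor.recite p: /trusni/moce
  ToolError: not found
$ cubby.record k: des v: -551
  nil
$ cubby.roster
  [coflo, des, nucubag]
$ arbor.etch p: /smafafle c: nasnu
  created
$ tally.begin x: 16
  16
$ tally.show
  16
$ arbor.etch p: /drabup c: jetru
  created
$ tally.scale x: 15
  240
$ arbor.recite p: /smafafle
  nasnu
$ tally.show
  240
$ cubby.record k: slugemug v: %0
  nil
$ tally.over x: -65
  -48/13
$ tally.over x: -79
  48/1027
$ tally.over x: %0
  1


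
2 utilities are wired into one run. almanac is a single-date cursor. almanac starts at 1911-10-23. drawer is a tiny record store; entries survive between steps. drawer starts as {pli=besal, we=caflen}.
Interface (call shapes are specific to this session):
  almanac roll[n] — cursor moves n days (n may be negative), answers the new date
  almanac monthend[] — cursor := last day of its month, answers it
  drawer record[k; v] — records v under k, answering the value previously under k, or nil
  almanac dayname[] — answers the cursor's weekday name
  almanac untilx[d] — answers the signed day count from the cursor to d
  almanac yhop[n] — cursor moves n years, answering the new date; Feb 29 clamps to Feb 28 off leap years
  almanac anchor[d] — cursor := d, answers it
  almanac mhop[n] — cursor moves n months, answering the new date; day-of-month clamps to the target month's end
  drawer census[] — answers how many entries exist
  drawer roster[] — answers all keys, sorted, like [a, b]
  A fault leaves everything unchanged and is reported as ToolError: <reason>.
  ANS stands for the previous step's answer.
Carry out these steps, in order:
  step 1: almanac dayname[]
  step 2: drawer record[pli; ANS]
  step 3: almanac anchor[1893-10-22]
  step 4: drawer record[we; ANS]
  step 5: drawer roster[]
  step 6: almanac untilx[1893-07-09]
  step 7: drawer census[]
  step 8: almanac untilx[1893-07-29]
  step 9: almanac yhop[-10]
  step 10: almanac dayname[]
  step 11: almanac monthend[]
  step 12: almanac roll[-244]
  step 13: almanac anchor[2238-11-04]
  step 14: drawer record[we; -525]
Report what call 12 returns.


Answer: 1883-03-01

Derivation:
Act: almanac dayname[]
Obs: Monday
Act: drawer record[k='pli'; v='ANS']
Obs: besal
Act: almanac anchor[d='1893-10-22']
Obs: 1893-10-22
Act: drawer record[k='we'; v='ANS']
Obs: caflen
Act: drawer roster[]
Obs: [pli, we]
Act: almanac untilx[d='1893-07-09']
Obs: -105
Act: drawer census[]
Obs: 2
Act: almanac untilx[d='1893-07-29']
Obs: -85
Act: almanac yhop[n='-10']
Obs: 1883-10-22
Act: almanac dayname[]
Obs: Monday
Act: almanac monthend[]
Obs: 1883-10-31
Act: almanac roll[n='-244']
Obs: 1883-03-01
Act: almanac anchor[d='2238-11-04']
Obs: 2238-11-04
Act: drawer record[k='we'; v='-525']
Obs: 1893-10-22


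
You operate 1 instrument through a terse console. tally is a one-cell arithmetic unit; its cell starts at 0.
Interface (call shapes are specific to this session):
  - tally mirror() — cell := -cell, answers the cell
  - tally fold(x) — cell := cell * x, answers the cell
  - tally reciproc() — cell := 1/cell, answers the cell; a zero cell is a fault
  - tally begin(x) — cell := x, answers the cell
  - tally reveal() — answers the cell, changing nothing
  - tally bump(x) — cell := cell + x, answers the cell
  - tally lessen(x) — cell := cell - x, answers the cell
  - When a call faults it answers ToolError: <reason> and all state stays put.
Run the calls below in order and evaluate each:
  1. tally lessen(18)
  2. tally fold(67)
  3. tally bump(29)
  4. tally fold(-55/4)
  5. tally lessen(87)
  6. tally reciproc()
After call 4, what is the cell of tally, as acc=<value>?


Answer: acc=64735/4

Derivation:
Step: tally lessen[18]
Result: -18
Step: tally fold[67]
Result: -1206
Step: tally bump[29]
Result: -1177
Step: tally fold[-55/4]
Result: 64735/4
Step: tally lessen[87]
Result: 64387/4
Step: tally reciproc[]
Result: 4/64387


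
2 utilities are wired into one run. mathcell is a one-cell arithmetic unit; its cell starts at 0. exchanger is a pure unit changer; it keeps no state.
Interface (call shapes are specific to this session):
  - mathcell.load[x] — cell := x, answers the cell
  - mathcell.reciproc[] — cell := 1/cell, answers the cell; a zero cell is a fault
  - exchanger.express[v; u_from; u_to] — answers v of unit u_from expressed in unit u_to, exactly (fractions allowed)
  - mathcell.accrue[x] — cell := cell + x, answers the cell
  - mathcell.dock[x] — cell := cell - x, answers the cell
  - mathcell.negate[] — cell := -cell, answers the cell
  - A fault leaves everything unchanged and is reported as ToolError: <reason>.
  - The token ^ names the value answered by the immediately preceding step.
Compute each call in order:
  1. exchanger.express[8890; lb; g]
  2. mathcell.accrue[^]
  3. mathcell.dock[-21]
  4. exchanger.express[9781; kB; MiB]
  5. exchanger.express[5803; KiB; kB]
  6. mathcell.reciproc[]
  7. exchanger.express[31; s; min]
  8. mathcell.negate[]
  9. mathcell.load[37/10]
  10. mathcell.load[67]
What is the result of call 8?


$ exchanger.express v=8890 u_from=lb u_to=g
:: 40324361693/10000
$ mathcell.accrue x=^
:: 40324361693/10000
$ mathcell.dock x=-21
:: 40324571693/10000
$ exchanger.express v=9781 u_from=kB u_to=MiB
:: 1222625/131072
$ exchanger.express v=5803 u_from=KiB u_to=kB
:: 742784/125
$ mathcell.reciproc
:: 10000/40324571693
$ exchanger.express v=31 u_from=s u_to=min
:: 31/60
$ mathcell.negate
:: -10000/40324571693
$ mathcell.load x=37/10
:: 37/10
$ mathcell.load x=67
:: 67

Answer: -10000/40324571693


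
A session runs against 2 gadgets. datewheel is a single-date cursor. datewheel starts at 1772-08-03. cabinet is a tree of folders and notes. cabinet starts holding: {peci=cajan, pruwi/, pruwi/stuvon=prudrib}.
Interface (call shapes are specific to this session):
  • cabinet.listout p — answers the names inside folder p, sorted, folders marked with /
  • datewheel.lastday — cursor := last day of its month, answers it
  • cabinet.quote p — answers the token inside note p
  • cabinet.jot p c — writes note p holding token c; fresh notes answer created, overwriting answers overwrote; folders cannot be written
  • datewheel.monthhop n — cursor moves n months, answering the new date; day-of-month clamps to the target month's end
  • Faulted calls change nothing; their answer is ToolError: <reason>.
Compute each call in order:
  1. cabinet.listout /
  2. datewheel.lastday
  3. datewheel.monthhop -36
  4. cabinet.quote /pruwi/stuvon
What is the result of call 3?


Answer: 1769-08-31

Derivation:
Next I call listout on p: /, and get [peci, pruwi/].
I run lastday(), and observe 1772-08-31.
I try monthhop on n: -36, giving 1769-08-31.
I run quote on p: /pruwi/stuvon: prudrib.


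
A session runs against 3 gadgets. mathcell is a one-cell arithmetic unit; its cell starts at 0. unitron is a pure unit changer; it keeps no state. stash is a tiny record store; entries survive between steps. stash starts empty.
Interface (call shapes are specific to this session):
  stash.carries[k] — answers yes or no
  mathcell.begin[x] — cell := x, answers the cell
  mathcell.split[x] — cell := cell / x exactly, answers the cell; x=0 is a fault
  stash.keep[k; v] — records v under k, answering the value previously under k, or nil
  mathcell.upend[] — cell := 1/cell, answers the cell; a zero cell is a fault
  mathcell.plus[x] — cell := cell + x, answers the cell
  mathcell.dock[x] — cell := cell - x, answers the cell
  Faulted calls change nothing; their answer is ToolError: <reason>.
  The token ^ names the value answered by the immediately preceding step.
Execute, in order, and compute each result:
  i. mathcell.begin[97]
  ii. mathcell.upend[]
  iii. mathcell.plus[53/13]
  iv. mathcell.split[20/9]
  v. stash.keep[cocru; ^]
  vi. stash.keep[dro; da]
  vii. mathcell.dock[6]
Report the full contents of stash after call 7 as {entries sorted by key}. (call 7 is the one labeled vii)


Answer: {cocru=23193/12610, dro=da}

Derivation:
Do: mathcell.begin[x=97]
See: 97
Do: mathcell.upend[]
See: 1/97
Do: mathcell.plus[x=53/13]
See: 5154/1261
Do: mathcell.split[x=20/9]
See: 23193/12610
Do: stash.keep[k=cocru; v=^]
See: nil
Do: stash.keep[k=dro; v=da]
See: nil
Do: mathcell.dock[x=6]
See: -52467/12610


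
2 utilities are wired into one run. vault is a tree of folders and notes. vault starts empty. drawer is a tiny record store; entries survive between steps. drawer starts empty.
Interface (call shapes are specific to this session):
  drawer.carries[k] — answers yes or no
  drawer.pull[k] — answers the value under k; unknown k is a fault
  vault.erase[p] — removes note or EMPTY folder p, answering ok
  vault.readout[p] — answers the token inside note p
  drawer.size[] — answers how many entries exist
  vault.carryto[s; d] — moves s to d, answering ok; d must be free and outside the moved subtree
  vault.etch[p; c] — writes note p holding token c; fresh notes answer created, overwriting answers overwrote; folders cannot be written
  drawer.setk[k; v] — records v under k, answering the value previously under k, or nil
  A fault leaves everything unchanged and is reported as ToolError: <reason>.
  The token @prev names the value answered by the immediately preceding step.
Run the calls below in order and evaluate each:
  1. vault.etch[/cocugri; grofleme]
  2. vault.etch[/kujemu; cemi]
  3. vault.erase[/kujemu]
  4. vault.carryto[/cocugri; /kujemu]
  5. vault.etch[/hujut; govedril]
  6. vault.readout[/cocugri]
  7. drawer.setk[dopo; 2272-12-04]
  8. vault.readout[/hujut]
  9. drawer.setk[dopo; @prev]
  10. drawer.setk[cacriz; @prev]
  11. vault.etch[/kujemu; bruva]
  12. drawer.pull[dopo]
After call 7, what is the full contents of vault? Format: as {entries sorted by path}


Answer: {hujut=govedril, kujemu=grofleme}

Derivation:
! etch(p='/cocugri', c='grofleme') => created
! etch(p='/kujemu', c='cemi') => created
! erase(p='/kujemu') => ok
! carryto(s='/cocugri', d='/kujemu') => ok
! etch(p='/hujut', c='govedril') => created
! readout(p='/cocugri') => ToolError: not found
! setk(k='dopo', v='2272-12-04') => nil
! readout(p='/hujut') => govedril
! setk(k='dopo', v='@prev') => 2272-12-04
! setk(k='cacriz', v='@prev') => nil
! etch(p='/kujemu', c='bruva') => overwrote
! pull(k='dopo') => govedril


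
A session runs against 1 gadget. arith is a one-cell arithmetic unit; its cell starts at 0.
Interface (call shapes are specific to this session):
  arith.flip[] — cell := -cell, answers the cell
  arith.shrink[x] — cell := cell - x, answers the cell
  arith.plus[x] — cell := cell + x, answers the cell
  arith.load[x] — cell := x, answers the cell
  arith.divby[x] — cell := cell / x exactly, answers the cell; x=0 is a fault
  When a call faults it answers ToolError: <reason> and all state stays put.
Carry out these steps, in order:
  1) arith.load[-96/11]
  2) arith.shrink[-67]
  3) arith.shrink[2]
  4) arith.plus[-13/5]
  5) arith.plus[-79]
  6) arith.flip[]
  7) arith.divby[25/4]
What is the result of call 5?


% arith.load x='-96/11'
:: -96/11
% arith.shrink x='-67'
:: 641/11
% arith.shrink x='2'
:: 619/11
% arith.plus x='-13/5'
:: 2952/55
% arith.plus x='-79'
:: -1393/55
% arith.flip
:: 1393/55
% arith.divby x='25/4'
:: 5572/1375

Answer: -1393/55


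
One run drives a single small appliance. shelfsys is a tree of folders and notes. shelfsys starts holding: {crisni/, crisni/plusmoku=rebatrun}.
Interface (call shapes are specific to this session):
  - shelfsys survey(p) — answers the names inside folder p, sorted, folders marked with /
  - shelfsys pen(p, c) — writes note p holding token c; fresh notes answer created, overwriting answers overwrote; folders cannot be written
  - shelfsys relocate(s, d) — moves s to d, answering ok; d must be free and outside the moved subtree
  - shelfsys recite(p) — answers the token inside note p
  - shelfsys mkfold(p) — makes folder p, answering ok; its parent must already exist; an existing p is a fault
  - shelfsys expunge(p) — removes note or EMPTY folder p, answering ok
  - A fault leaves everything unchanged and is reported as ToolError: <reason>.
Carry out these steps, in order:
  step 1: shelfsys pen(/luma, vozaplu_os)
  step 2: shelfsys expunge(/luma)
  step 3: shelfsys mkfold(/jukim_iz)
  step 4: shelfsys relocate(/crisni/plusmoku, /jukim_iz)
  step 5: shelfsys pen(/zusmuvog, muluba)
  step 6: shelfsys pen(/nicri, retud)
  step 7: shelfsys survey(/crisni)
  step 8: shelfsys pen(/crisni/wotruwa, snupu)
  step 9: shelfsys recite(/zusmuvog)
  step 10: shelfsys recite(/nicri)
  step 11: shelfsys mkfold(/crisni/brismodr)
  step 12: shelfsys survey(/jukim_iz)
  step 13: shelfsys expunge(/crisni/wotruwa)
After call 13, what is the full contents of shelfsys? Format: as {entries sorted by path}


# shelfsys pen(p=/luma, c=vozaplu_os) : created
# shelfsys expunge(p=/luma) : ok
# shelfsys mkfold(p=/jukim_iz) : ok
# shelfsys relocate(s=/crisni/plusmoku, d=/jukim_iz) : ToolError: exists
# shelfsys pen(p=/zusmuvog, c=muluba) : created
# shelfsys pen(p=/nicri, c=retud) : created
# shelfsys survey(p=/crisni) : [plusmoku]
# shelfsys pen(p=/crisni/wotruwa, c=snupu) : created
# shelfsys recite(p=/zusmuvog) : muluba
# shelfsys recite(p=/nicri) : retud
# shelfsys mkfold(p=/crisni/brismodr) : ok
# shelfsys survey(p=/jukim_iz) : []
# shelfsys expunge(p=/crisni/wotruwa) : ok

Answer: {crisni/, crisni/brismodr/, crisni/plusmoku=rebatrun, jukim_iz/, nicri=retud, zusmuvog=muluba}


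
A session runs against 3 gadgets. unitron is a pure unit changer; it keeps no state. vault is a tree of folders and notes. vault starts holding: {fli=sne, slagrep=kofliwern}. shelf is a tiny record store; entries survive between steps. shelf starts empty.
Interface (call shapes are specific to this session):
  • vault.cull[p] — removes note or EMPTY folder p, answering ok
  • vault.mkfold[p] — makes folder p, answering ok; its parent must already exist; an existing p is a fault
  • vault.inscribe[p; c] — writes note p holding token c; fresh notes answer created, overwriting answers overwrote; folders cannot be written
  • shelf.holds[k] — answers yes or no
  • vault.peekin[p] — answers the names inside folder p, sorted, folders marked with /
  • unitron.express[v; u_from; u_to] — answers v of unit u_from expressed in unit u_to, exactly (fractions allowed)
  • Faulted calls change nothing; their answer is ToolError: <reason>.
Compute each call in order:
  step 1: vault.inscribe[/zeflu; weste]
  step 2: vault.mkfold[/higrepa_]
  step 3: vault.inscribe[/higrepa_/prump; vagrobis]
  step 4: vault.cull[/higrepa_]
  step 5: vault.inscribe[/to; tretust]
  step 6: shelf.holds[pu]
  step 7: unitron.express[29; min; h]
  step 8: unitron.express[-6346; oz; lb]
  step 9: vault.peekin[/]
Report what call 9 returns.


# 1. inscribe(p='/zeflu', c='weste') : created
# 2. mkfold(p='/higrepa_') : ok
# 3. inscribe(p='/higrepa_/prump', c='vagrobis') : created
# 4. cull(p='/higrepa_') : ToolError: not empty
# 5. inscribe(p='/to', c='tretust') : created
# 6. holds(k='pu') : no
# 7. express(v='29', u_from='min', u_to='h') : 29/60
# 8. express(v='-6346', u_from='oz', u_to='lb') : -3173/8
# 9. peekin(p='/') : [fli, higrepa_/, slagrep, to, zeflu]

Answer: [fli, higrepa_/, slagrep, to, zeflu]


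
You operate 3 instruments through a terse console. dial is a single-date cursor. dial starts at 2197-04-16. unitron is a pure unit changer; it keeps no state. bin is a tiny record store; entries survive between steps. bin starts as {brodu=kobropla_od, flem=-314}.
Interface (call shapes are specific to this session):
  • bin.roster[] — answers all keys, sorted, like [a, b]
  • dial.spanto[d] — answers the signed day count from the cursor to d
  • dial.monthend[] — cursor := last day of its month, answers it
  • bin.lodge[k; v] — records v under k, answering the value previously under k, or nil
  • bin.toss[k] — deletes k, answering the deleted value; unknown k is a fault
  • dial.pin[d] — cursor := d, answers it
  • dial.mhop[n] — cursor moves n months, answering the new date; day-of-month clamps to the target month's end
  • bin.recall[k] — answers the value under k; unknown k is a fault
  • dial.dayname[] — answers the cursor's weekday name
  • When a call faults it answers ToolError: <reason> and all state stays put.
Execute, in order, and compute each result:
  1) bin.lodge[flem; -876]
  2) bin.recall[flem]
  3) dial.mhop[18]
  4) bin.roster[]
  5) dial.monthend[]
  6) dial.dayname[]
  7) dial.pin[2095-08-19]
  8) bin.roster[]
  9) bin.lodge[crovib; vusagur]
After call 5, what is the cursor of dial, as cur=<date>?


·→ bin.lodge(k='flem', v='-876')
·← -314
·→ bin.recall(k='flem')
·← -876
·→ dial.mhop(n='18')
·← 2198-10-16
·→ bin.roster()
·← [brodu, flem]
·→ dial.monthend()
·← 2198-10-31
·→ dial.dayname()
·← Wednesday
·→ dial.pin(d='2095-08-19')
·← 2095-08-19
·→ bin.roster()
·← [brodu, flem]
·→ bin.lodge(k='crovib', v='vusagur')
·← nil

Answer: cur=2198-10-31
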